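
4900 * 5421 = 26562900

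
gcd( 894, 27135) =3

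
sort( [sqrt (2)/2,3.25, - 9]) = [ - 9,sqrt (2)/2, 3.25 ]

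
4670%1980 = 710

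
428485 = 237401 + 191084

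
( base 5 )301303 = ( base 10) 9578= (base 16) 256A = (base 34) 89o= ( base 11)7218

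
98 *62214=6096972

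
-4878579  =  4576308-9454887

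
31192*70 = 2183440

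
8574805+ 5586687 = 14161492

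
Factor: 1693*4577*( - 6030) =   -  2^1*3^2*5^1*23^1*67^1*199^1*1693^1 = - 46725631830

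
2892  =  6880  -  3988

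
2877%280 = 77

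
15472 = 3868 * 4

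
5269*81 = 426789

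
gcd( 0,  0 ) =0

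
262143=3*87381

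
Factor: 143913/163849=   231/263 = 3^1*7^1*11^1*263^( - 1 )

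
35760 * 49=1752240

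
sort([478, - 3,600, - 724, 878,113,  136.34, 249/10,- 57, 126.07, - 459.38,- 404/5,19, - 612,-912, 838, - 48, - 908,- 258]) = [ -912, - 908, - 724,  -  612, - 459.38,  -  258,- 404/5, - 57, - 48,  -  3, 19,  249/10,113, 126.07,  136.34, 478, 600 , 838, 878]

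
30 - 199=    - 169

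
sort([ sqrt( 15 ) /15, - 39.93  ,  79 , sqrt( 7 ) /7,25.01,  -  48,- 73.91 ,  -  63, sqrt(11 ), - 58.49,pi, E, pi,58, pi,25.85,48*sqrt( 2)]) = [ - 73.91,-63, - 58.49, -48,  -  39.93,  sqrt( 15 )/15, sqrt( 7 ) /7,E, pi, pi,pi , sqrt( 11 ),25.01,25.85, 58, 48*sqrt( 2),79]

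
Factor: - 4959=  - 3^2*19^1*29^1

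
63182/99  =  638 + 20/99 = 638.20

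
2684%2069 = 615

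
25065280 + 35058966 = 60124246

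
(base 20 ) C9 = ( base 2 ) 11111001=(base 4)3321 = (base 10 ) 249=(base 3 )100020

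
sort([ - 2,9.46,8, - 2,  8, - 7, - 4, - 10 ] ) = [ - 10, - 7,-4,-2, - 2,8,8,9.46 ]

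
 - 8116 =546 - 8662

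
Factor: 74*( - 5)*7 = -2^1*5^1*7^1*37^1 = -2590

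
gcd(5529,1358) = 97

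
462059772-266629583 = 195430189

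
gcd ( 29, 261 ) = 29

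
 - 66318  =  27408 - 93726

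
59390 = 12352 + 47038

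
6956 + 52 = 7008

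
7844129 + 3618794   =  11462923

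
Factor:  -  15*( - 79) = 1185 = 3^1*5^1*79^1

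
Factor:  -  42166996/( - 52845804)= 3^ ( - 3 ) * 11^( - 1 )*251^1*41999^1 * 44483^( - 1) = 10541749/13211451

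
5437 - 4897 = 540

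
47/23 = 47/23 = 2.04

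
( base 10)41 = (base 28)1d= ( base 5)131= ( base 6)105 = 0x29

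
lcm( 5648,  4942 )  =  39536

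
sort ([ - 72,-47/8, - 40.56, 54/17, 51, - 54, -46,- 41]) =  [ - 72, - 54, -46, - 41, - 40.56,-47/8,54/17,51]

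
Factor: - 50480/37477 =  - 2^4*5^1* 11^( - 1)*631^1*3407^(-1)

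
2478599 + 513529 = 2992128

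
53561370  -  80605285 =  - 27043915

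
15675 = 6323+9352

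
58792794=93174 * 631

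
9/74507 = 9/74507= 0.00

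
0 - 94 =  - 94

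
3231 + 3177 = 6408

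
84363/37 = 84363/37 = 2280.08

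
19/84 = 19/84 = 0.23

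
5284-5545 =-261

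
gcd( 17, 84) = 1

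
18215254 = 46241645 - 28026391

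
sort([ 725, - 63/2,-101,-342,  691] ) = [ - 342, - 101, - 63/2, 691,  725]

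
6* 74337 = 446022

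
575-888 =-313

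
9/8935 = 9/8935=0.00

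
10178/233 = 10178/233 = 43.68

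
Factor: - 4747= - 47^1*101^1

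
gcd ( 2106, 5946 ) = 6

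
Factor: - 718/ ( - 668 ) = 2^(-1 ) * 167^ ( - 1)*359^1 = 359/334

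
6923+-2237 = 4686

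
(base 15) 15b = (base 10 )311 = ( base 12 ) 21B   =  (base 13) 1ac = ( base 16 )137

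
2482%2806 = 2482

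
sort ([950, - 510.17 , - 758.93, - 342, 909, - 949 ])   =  [ - 949,-758.93,-510.17,  -  342, 909,950 ]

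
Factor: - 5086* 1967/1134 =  - 3^(  -  4)*281^1*2543^1  =  -714583/81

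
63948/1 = 63948= 63948.00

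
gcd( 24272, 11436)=4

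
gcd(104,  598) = 26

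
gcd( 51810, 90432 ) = 942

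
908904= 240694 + 668210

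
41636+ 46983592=47025228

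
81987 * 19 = 1557753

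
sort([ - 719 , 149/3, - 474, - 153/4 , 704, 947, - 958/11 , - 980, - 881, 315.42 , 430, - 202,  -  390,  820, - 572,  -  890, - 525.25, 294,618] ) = [ - 980, - 890, - 881, - 719,-572 , - 525.25 , - 474, - 390, - 202,- 958/11, - 153/4 , 149/3,294, 315.42 , 430, 618,704 , 820 , 947 ]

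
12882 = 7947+4935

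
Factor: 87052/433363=2^2 * 3109^1 * 61909^( - 1) = 12436/61909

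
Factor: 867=3^1 * 17^2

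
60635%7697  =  6756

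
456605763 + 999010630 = 1455616393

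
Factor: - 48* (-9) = 432 = 2^4 * 3^3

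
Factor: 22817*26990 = 615830830 = 2^1*  5^1*2699^1*22817^1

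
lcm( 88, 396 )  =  792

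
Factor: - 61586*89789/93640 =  - 2764872677/46820 = - 2^( - 2)*5^( - 1 )*7^2*53^1*83^1 * 101^1 * 127^1*2341^(-1)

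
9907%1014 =781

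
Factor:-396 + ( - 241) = - 7^2 * 13^1  =  - 637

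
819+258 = 1077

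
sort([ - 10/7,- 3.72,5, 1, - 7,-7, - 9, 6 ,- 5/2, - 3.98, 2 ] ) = [ - 9,-7, - 7, - 3.98,-3.72, - 5/2, - 10/7, 1, 2,  5, 6]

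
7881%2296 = 993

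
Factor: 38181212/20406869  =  2^2*7^(-1)*31^1*37^( - 1 ) * 367^1 *839^1 * 78791^( - 1 ) 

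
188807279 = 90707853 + 98099426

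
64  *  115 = 7360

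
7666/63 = 121+43/63= 121.68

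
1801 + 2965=4766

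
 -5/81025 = -1/16205 =- 0.00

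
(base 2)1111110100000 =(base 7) 32414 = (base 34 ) 704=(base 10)8096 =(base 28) a94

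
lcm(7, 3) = 21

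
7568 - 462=7106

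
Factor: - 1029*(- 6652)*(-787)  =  -5386942596 = -2^2*3^1*7^3*787^1*1663^1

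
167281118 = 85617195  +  81663923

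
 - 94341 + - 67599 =-161940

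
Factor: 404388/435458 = 846/911 = 2^1*3^2*47^1*911^( - 1)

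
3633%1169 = 126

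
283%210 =73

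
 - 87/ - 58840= 87/58840= 0.00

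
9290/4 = 4645/2= 2322.50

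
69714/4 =17428 + 1/2 =17428.50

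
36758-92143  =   - 55385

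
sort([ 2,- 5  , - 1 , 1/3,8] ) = [ -5,  -  1, 1/3, 2, 8 ] 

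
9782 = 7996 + 1786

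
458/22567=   458/22567=0.02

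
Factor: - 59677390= - 2^1*5^1*79^1*75541^1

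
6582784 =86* 76544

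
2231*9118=20342258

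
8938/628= 4469/314 = 14.23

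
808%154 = 38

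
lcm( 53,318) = 318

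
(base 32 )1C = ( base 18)28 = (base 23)1l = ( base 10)44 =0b101100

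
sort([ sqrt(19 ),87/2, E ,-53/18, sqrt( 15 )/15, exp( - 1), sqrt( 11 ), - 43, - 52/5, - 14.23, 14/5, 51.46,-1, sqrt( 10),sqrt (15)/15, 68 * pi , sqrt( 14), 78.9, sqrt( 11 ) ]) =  [ - 43, -14.23, - 52/5 ,- 53/18, -1, sqrt(15) /15 , sqrt(15 ) /15, exp(-1), E , 14/5, sqrt( 10 ), sqrt( 11) , sqrt (11), sqrt(14), sqrt(19 ), 87/2, 51.46, 78.9, 68* pi]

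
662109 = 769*861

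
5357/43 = 5357/43=   124.58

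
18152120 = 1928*9415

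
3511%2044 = 1467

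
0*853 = 0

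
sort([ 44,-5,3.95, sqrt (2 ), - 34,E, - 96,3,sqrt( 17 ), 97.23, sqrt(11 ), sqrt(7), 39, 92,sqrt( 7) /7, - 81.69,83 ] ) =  [ - 96, - 81.69, - 34, - 5,sqrt(7 )/7,sqrt(2 ), sqrt(7),E,3 , sqrt(11) , 3.95,sqrt(17), 39,44,83,  92,97.23]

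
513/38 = 27/2=13.50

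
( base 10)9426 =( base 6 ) 111350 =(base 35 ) 7OB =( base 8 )22322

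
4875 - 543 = 4332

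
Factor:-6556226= - 2^1*3278113^1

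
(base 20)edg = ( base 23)b2b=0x16F4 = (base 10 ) 5876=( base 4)1123310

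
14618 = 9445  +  5173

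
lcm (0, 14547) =0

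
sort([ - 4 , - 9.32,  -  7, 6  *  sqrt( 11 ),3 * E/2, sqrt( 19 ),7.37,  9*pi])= [ - 9.32, - 7, - 4,3*E/2,sqrt( 19 ),7.37  ,  6*sqrt(11 ),9*pi ] 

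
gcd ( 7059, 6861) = 3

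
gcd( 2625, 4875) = 375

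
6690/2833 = 6690/2833 = 2.36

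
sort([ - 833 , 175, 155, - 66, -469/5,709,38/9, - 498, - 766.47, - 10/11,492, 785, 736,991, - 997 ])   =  [ - 997, - 833, - 766.47, - 498,-469/5, - 66,-10/11, 38/9 , 155,175,492,  709,736,785,991]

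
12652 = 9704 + 2948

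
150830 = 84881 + 65949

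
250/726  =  125/363= 0.34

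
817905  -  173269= 644636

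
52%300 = 52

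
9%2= 1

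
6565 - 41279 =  - 34714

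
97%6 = 1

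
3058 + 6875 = 9933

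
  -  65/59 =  - 65/59 = -1.10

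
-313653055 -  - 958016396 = 644363341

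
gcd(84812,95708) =4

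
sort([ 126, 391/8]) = [ 391/8, 126 ]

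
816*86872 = 70887552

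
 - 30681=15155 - 45836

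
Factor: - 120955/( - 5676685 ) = 7^( - 1 )  *17^1*  59^( - 1 )*1423^1*2749^( - 1 ) = 24191/1135337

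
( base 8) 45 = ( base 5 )122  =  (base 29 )18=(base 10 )37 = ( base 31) 16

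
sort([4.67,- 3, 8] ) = [ - 3,4.67,8]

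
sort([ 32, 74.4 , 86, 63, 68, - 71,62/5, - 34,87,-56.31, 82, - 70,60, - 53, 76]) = [ - 71,-70,-56.31,  -  53, - 34,62/5, 32,60,63,68 , 74.4, 76,82, 86,  87]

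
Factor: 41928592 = 2^4 * 19^1 * 107^1*1289^1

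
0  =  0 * 6213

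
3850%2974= 876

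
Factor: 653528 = 2^3*151^1 * 541^1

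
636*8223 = 5229828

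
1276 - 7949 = -6673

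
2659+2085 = 4744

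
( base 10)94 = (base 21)4A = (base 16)5e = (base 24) 3m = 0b1011110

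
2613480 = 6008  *435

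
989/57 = 989/57 = 17.35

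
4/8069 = 4/8069 = 0.00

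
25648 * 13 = 333424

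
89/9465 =89/9465 = 0.01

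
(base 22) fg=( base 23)F1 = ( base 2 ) 101011010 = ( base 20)H6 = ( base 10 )346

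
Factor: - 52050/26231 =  - 2^1*3^1*5^2*17^(- 1)*347^1*1543^( - 1) 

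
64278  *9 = 578502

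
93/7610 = 93/7610 = 0.01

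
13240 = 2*6620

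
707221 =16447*43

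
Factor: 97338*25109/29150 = 3^1*5^( - 2)*7^1 * 11^( - 1 )*17^1*53^( - 1 )*211^1*16223^1  =  1222029921/14575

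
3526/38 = 1763/19 = 92.79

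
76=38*2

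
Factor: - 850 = - 2^1*5^2*17^1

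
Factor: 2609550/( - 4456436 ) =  - 1304775/2228218 = - 2^(- 1)*3^3*5^2*31^( - 1 )*83^( - 1)*433^(- 1)*1933^1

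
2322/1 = 2322 = 2322.00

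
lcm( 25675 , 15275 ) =1206725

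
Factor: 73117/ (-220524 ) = -2^( - 2)*3^( -1 ) * 11^1*17^1 * 47^ ( - 1 )= - 187/564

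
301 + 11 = 312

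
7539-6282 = 1257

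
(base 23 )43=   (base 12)7b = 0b1011111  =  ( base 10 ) 95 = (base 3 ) 10112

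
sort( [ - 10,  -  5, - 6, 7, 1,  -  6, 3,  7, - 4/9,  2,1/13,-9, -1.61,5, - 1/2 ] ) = [-10,-9,-6, - 6, - 5, - 1.61, - 1/2, - 4/9,1/13, 1,2,  3, 5, 7, 7 ] 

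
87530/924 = 94+ 337/462 = 94.73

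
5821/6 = 5821/6 = 970.17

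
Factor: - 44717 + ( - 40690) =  - 85407 =-  3^1 * 7^3*83^1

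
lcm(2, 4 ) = 4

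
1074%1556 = 1074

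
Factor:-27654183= - 3^3*67^1*15287^1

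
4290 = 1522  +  2768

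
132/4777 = 132/4777 = 0.03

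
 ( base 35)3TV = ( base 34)42T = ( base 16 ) 1271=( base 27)6cn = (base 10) 4721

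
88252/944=93  +  115/236= 93.49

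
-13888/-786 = 17 + 263/393=17.67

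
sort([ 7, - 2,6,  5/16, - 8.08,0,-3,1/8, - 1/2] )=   [ -8.08, - 3, -2, - 1/2, 0,1/8, 5/16,6, 7 ]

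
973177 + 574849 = 1548026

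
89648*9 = 806832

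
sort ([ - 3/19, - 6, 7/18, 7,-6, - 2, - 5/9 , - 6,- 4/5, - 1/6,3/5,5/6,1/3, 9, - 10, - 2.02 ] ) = [ - 10, - 6, - 6, - 6,-2.02,-2, - 4/5,-5/9, - 1/6 , - 3/19,1/3, 7/18, 3/5,5/6,7, 9 ]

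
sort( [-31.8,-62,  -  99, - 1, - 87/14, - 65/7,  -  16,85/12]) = [ - 99 , - 62,  -  31.8, - 16, - 65/7, - 87/14, - 1, 85/12]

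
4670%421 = 39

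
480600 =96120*5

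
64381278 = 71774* 897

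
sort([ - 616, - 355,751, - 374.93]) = [ - 616,-374.93 , - 355 , 751] 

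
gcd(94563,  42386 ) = 1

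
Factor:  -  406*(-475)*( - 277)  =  -2^1* 5^2*7^1 * 19^1*29^1*277^1 =-53419450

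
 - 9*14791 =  - 133119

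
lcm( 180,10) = 180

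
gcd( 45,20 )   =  5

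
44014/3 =14671 + 1/3 = 14671.33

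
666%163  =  14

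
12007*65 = 780455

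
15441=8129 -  - 7312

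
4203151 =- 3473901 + 7677052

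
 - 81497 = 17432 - 98929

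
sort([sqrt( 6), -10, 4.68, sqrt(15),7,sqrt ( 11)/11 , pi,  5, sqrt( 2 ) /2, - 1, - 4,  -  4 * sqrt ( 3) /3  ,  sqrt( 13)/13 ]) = [-10, - 4, - 4*sqrt( 3 ) /3, - 1, sqrt (13)/13,sqrt( 11 ) /11,  sqrt ( 2 ) /2,sqrt(6),pi, sqrt( 15 ), 4.68,  5, 7]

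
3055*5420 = 16558100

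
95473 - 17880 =77593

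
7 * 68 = 476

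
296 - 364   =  -68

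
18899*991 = 18728909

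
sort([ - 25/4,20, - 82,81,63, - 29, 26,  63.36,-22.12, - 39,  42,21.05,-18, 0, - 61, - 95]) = [ - 95, - 82,  -  61, - 39, - 29, - 22.12, - 18, - 25/4 , 0, 20,21.05,26,  42, 63,63.36, 81 ]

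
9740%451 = 269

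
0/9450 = 0 = 0.00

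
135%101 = 34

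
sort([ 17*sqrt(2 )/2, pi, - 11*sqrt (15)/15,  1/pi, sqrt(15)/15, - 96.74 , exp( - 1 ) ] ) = [ - 96.74,  -  11 * sqrt (15) /15, sqrt(15) /15, 1/pi, exp(-1), pi, 17*sqrt( 2)/2 ] 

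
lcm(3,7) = 21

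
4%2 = 0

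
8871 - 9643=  - 772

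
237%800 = 237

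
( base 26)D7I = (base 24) FEC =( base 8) 21434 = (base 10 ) 8988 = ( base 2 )10001100011100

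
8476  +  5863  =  14339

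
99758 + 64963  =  164721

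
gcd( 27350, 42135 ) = 5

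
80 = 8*10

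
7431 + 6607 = 14038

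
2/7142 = 1/3571 = 0.00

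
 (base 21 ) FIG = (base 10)7009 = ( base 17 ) 1745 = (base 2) 1101101100001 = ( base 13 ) 3262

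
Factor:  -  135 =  - 3^3*5^1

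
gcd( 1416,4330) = 2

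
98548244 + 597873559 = 696421803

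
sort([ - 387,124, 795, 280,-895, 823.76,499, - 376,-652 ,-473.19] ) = [ - 895, - 652 ,- 473.19 , - 387,  -  376, 124, 280,499,795, 823.76 ]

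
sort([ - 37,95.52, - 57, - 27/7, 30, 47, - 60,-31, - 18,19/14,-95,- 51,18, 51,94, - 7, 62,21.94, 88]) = [ - 95, - 60,  -  57,-51,  -  37, - 31, - 18,- 7, - 27/7,19/14, 18, 21.94, 30 , 47, 51, 62, 88  ,  94,95.52 ] 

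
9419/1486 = 9419/1486 = 6.34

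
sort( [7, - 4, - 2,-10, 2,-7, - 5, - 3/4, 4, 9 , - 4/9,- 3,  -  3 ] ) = [-10, -7, - 5 , - 4, - 3 ,-3,-2, - 3/4,-4/9 , 2,  4 , 7,  9]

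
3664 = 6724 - 3060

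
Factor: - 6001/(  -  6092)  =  2^ (- 2)*17^1 * 353^1  *1523^( - 1)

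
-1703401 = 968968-2672369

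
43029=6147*7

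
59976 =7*8568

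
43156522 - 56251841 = -13095319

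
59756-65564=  - 5808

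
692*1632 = 1129344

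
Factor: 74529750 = 2^1 * 3^1*5^3*43^1*2311^1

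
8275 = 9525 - 1250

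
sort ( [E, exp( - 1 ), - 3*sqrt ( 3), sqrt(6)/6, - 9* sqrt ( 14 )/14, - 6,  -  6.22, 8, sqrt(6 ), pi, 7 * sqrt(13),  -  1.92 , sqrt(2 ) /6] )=[-6.22, - 6, - 3*sqrt( 3),-9*sqrt( 14 )/14, - 1.92,sqrt( 2)/6,exp(-1 ),sqrt(  6 ) /6 , sqrt(6 ), E,pi, 8,7* sqrt( 13 )]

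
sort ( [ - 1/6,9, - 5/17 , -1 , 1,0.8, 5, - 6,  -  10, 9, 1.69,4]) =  [ - 10,-6, - 1, - 5/17, - 1/6, 0.8, 1, 1.69,  4,5, 9,9]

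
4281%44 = 13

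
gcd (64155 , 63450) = 705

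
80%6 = 2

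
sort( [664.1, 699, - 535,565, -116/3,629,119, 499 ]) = [ - 535, - 116/3,119, 499,565,629,664.1,699 ] 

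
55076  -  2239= 52837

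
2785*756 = 2105460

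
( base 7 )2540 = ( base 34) s7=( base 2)1110111111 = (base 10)959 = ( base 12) 67B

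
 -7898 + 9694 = 1796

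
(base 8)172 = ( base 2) 1111010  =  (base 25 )4m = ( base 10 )122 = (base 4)1322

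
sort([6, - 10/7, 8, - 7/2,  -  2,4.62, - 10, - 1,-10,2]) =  [ - 10,  -  10, - 7/2, - 2,  -  10/7,  -  1, 2, 4.62, 6, 8 ]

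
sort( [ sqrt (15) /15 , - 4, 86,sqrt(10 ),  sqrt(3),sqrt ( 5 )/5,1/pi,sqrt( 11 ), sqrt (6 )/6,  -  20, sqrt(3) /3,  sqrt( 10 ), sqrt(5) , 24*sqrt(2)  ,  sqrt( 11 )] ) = [ - 20,  -  4,  sqrt (15)/15,  1/pi, sqrt( 6 ) /6,  sqrt ( 5 )/5, sqrt( 3 ) /3 , sqrt( 3 ), sqrt(5),sqrt(10),sqrt( 10 ), sqrt (11), sqrt (11 ),  24*sqrt( 2),  86 ] 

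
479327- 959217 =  - 479890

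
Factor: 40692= 2^2*3^1*3391^1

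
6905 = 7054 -149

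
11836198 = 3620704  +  8215494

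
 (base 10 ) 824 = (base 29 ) SC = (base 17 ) 2e8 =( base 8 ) 1470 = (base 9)1115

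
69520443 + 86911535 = 156431978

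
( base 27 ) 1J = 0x2E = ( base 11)42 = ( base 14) 34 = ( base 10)46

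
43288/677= 43288/677= 63.94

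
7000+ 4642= 11642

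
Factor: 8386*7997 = 2^1*7^1*11^1*599^1 * 727^1 = 67062842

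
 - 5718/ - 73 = 5718/73 = 78.33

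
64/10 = 6 + 2/5 = 6.40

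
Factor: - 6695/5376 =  - 2^ ( - 8) * 3^ ( -1)*5^1*7^ ( - 1 )*13^1* 103^1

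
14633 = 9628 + 5005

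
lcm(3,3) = 3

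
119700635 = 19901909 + 99798726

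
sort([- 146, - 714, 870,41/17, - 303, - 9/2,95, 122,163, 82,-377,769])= [ - 714, - 377, - 303,- 146, - 9/2 , 41/17,82 , 95, 122,163, 769,870 ]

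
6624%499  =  137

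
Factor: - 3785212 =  - 2^2*733^1 *1291^1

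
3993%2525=1468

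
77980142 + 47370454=125350596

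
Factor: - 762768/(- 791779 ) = 2^4* 3^2*353^(-1)*2243^( -1)*5297^1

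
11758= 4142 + 7616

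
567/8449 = 81/1207 = 0.07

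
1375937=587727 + 788210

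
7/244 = 7/244 = 0.03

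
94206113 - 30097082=64109031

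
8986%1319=1072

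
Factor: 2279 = 43^1*53^1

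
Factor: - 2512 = -2^4 * 157^1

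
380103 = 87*4369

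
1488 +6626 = 8114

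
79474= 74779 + 4695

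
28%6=4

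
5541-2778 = 2763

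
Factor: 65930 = 2^1*5^1*19^1*347^1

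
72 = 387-315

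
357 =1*357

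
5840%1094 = 370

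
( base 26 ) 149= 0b1100010101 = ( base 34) N7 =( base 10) 789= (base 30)q9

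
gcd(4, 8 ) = 4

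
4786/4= 2393/2= 1196.50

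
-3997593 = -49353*81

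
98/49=2 = 2.00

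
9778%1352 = 314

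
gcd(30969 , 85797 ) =9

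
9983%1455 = 1253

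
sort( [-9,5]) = [-9, 5] 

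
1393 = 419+974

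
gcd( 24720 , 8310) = 30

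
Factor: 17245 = 5^1*3449^1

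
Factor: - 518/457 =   -  2^1 * 7^1*37^1 * 457^ (-1)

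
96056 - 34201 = 61855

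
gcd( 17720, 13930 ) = 10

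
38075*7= 266525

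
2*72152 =144304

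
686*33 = 22638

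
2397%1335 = 1062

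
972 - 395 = 577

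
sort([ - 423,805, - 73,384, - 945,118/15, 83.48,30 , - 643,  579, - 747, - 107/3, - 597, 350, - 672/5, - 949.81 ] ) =[ - 949.81, - 945,-747 , - 643, - 597, - 423,-672/5, - 73, - 107/3,118/15,30,83.48,350,  384,579, 805]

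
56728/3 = 18909+ 1/3 = 18909.33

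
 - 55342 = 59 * ( - 938)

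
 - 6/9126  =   - 1/1521 = -0.00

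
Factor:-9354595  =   - 5^1*1870919^1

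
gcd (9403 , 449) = 1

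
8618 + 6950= 15568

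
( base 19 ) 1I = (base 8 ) 45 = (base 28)19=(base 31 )16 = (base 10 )37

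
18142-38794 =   -  20652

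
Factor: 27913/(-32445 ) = - 3^(  -  2)*5^( - 1)*7^(-1 )*271^1 =-  271/315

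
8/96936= 1/12117  =  0.00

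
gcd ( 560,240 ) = 80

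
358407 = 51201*7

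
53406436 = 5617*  9508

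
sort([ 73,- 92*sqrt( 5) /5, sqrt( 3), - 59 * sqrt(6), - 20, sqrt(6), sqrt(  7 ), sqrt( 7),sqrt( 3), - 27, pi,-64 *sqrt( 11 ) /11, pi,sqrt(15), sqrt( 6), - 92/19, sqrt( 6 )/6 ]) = [ - 59*sqrt( 6), - 92*sqrt(5 )/5 , - 27 ,-20,- 64 * sqrt( 11) /11, - 92/19, sqrt(6) /6, sqrt( 3 ), sqrt( 3),  sqrt( 6 ), sqrt( 6), sqrt( 7)  ,  sqrt( 7), pi, pi, sqrt( 15 ), 73 ] 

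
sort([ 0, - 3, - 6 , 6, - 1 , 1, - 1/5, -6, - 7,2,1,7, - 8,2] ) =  [ - 8, - 7,-6, - 6, - 3,  -  1, - 1/5,  0,1,1, 2,2,6,7] 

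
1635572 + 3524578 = 5160150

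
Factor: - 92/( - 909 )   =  2^2*3^ ( - 2)*23^1*101^( - 1 )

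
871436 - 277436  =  594000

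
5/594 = 5/594 = 0.01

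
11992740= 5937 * 2020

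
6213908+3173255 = 9387163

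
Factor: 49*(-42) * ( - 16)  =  32928 = 2^5*3^1*7^3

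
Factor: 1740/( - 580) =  - 3  =  - 3^1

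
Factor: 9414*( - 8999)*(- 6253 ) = 2^1*3^2*13^2*37^1*523^1*8999^1 =529732812258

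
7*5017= 35119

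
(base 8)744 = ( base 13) 2B3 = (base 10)484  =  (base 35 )DT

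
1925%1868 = 57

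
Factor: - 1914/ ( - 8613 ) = 2^1*3^ (-2) = 2/9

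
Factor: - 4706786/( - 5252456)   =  2353393/2626228 = 2^( - 2)*7^1*11^( - 1)*17^ ( - 1)*3511^ ( - 1)*336199^1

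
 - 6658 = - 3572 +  - 3086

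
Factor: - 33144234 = - 2^1*3^1 * 5524039^1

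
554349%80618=70641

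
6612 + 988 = 7600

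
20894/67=311 + 57/67 =311.85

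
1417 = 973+444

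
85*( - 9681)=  - 822885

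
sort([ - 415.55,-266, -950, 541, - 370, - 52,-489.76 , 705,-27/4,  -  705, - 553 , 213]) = [ - 950, - 705, - 553, - 489.76,  -  415.55, - 370, - 266, - 52,  -  27/4,  213 , 541,705] 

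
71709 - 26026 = 45683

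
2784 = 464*6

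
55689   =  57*977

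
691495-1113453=  -  421958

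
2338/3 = 779 + 1/3 = 779.33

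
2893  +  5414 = 8307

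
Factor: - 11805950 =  - 2^1*5^2*13^1*41^1 *443^1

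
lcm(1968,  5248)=15744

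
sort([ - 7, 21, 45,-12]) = [ - 12,-7,21, 45 ] 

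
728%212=92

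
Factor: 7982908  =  2^2*1995727^1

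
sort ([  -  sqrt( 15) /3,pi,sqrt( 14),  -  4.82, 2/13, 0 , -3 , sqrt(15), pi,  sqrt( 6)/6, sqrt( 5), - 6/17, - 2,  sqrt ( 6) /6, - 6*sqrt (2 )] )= [  -  6 * sqrt (2 ),- 4.82, - 3, - 2, - sqrt ( 15 )/3, - 6/17,0,2/13, sqrt( 6) /6,sqrt(6 ) /6,  sqrt(5),pi, pi,  sqrt( 14 ),  sqrt( 15 )]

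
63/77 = 9/11 = 0.82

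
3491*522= 1822302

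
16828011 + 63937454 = 80765465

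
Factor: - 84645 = -3^4*5^1*11^1  *19^1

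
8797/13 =8797/13 = 676.69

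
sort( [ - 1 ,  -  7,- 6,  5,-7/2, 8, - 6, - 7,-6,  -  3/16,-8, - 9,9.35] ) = [ - 9, - 8, - 7,-7, - 6,-6, - 6, - 7/2,-1,  -  3/16, 5, 8,9.35]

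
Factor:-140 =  - 2^2*5^1*7^1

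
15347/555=27 + 362/555  =  27.65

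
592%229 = 134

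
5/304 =5/304 = 0.02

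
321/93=107/31 = 3.45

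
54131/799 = 54131/799 = 67.75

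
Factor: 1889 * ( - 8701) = -7^1*11^1 * 113^1*1889^1=- 16436189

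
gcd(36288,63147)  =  21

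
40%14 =12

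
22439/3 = 22439/3 = 7479.67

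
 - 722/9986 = -361/4993= -0.07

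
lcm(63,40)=2520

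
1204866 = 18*66937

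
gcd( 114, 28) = 2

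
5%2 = 1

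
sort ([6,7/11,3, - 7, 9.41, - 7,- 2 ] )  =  [ - 7 , - 7, - 2, 7/11,3,6, 9.41]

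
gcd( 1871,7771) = 1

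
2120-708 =1412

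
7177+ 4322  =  11499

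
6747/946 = 6747/946 = 7.13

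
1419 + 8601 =10020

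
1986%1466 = 520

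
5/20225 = 1/4045 = 0.00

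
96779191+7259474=104038665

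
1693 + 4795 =6488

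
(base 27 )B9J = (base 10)8281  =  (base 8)20131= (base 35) 6ql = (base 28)AFL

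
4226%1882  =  462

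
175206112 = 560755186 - 385549074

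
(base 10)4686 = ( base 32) 4IE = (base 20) be6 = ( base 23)8JH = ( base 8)11116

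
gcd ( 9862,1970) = 2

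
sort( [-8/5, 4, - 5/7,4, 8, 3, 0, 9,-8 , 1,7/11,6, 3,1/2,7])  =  [  -  8 , - 8/5, - 5/7,0,1/2,7/11, 1,3, 3,  4,4, 6 , 7, 8,9]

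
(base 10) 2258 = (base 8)4322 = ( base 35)1TI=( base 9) 3078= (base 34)1WE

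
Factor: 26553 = 3^1*53^1*167^1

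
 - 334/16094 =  - 167/8047 = - 0.02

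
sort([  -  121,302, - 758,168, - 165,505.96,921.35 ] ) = [ - 758, - 165,-121,  168,302, 505.96, 921.35]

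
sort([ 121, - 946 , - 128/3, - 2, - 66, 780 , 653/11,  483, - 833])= [ - 946, - 833,-66, - 128/3, - 2, 653/11, 121,483, 780]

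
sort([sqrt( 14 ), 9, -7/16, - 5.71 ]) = [ - 5.71, - 7/16, sqrt(14 ),9] 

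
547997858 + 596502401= 1144500259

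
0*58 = 0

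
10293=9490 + 803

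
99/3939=33/1313 = 0.03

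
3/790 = 3/790 = 0.00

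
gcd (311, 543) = 1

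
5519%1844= 1831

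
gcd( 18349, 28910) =59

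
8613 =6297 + 2316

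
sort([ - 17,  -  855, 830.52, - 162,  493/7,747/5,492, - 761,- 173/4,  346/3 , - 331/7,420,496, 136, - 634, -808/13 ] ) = [ - 855, - 761, - 634, -162, - 808/13, - 331/7, - 173/4, - 17, 493/7,346/3,136,747/5,420,492, 496,830.52]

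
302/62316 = 151/31158 = 0.00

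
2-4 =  - 2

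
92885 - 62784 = 30101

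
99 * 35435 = 3508065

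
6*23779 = 142674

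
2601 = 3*867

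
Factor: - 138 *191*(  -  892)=23511336 = 2^3*3^1*23^1 * 191^1*223^1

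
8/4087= 8/4087 = 0.00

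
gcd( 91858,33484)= 2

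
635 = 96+539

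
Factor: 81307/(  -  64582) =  - 2^( - 1)*7^(  -  2 )*659^(- 1)* 81307^1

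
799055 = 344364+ 454691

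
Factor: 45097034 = 2^1*22548517^1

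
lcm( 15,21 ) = 105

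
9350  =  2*4675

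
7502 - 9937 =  - 2435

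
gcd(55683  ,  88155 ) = 9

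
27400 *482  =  13206800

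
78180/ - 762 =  - 103 + 51/127  =  - 102.60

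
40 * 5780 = 231200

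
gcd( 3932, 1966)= 1966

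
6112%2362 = 1388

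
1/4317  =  1/4317 = 0.00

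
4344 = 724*6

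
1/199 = 1/199 = 0.01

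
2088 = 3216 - 1128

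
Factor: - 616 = -2^3*7^1*11^1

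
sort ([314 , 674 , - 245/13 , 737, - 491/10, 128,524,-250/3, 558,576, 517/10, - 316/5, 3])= [ - 250/3,  -  316/5, -491/10, - 245/13, 3,517/10, 128 , 314,524,558, 576,674, 737]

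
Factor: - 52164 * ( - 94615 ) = 4935496860 =2^2*3^4 * 5^1*7^1*23^1*127^1 * 149^1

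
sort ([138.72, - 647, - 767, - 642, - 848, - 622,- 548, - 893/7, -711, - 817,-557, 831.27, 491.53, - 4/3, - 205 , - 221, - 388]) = [ - 848, - 817, - 767, - 711,- 647,  -  642, - 622 , - 557, - 548 ,-388, - 221, - 205, - 893/7, - 4/3,138.72,491.53, 831.27 ] 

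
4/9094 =2/4547  =  0.00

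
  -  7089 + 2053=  - 5036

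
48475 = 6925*7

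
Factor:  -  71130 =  - 2^1 * 3^1 * 5^1*2371^1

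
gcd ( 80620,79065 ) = 5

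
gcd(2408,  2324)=28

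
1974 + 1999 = 3973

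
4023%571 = 26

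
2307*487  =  1123509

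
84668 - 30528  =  54140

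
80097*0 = 0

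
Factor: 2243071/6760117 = 7^( - 1) *13^ (  -  1)*73^1* 30727^1*74287^(-1 )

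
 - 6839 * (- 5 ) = 34195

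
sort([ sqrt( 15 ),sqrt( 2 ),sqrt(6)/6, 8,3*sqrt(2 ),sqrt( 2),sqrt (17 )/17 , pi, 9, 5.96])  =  [ sqrt(17)/17,sqrt (6 )/6, sqrt (2), sqrt(2 ),pi, sqrt(15) , 3*sqrt( 2 ), 5.96, 8,9] 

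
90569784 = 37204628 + 53365156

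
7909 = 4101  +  3808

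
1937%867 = 203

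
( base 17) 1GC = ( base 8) 1075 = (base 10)573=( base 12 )3b9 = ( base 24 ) NL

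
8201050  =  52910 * 155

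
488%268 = 220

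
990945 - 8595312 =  -7604367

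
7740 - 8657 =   -  917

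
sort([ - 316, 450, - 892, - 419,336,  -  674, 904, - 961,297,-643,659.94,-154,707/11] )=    [ - 961, - 892, -674,- 643,-419, - 316,  -  154,707/11,297 , 336,450,659.94,904] 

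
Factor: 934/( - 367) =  - 2^1*367^(-1) * 467^1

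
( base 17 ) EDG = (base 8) 10273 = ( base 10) 4283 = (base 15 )1408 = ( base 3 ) 12212122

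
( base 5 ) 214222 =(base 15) 230c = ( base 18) 14H3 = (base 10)7437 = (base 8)16415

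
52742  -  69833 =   -  17091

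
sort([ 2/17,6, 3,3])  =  [2/17, 3,3, 6]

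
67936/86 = 789 +41/43 =789.95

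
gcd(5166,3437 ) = 7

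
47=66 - 19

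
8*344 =2752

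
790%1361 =790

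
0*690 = 0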